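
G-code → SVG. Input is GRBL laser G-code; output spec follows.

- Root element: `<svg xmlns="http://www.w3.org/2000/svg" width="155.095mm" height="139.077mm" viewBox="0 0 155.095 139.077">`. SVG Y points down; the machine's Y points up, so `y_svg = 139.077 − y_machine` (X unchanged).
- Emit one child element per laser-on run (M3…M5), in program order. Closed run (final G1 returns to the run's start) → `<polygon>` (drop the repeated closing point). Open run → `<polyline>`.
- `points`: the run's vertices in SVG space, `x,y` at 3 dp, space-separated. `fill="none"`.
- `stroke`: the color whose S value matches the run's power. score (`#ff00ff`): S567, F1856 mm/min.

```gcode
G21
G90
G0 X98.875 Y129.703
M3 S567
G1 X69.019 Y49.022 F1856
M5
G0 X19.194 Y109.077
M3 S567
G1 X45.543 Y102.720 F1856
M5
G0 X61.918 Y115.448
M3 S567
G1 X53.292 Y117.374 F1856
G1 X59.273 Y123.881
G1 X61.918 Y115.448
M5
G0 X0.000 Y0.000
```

<svg xmlns="http://www.w3.org/2000/svg" width="155.095mm" height="139.077mm" viewBox="0 0 155.095 139.077">
  <polyline points="98.875,9.374 69.019,90.055" fill="none" stroke="#ff00ff"/>
  <polyline points="19.194,30.000 45.543,36.357" fill="none" stroke="#ff00ff"/>
  <polygon points="61.918,23.629 53.292,21.703 59.273,15.196" fill="none" stroke="#ff00ff"/>
</svg>

Machine Y-up, SVG Y-down with viewBox height 139.077, so y_svg = 139.077 − y_machine; X carries over. Every run uses S567, so all elements get stroke `#ff00ff` (score).

Run 1: The run is open, so emit a `<polyline>` with points (Y-flipped): 98.875,9.374 69.019,90.055.

Run 2: The run is open, so emit a `<polyline>` with points (Y-flipped): 19.194,30.000 45.543,36.357.

Run 3: The run returns to its start, so emit a `<polygon>` with points (Y-flipped): 61.918,23.629 53.292,21.703 59.273,15.196.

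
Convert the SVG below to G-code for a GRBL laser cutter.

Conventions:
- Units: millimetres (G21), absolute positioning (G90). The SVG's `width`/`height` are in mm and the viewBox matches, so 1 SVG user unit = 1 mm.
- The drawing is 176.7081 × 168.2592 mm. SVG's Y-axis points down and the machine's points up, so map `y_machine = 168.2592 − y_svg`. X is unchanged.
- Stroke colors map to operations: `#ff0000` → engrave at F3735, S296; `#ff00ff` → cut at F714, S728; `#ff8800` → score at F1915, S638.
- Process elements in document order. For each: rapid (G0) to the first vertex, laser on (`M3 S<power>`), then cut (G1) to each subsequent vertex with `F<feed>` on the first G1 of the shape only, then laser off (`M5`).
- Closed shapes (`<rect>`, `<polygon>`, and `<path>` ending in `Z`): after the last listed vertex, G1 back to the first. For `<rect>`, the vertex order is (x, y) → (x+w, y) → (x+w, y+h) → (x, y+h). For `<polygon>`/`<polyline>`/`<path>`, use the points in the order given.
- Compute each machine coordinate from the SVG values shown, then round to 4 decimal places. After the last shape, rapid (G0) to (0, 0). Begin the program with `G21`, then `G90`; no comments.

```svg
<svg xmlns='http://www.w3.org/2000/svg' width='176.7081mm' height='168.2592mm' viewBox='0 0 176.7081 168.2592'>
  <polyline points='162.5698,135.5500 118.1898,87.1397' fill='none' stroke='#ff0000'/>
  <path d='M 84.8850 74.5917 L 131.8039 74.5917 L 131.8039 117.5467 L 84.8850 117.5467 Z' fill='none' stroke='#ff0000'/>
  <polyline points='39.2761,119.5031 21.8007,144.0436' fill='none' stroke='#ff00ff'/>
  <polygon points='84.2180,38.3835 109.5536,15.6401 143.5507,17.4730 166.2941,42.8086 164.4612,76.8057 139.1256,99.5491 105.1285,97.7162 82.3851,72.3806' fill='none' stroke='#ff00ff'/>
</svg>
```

Since the viewBox matches the mm dimensions, user units are millimetres directly. The only transform is the Y-flip y_m = 168.2592 − y_svg.

Shape 1 is a line segment drawn with `<polyline>`. Its stroke #ff0000 means engrave at S296, F3735. After flipping Y the toolpath is (162.5698,32.7092) → (118.1898,81.1195).

Shape 2 is a rectangle drawn with `<path>`. Its stroke #ff0000 means engrave at S296, F3735. After flipping Y the toolpath is (84.8850,93.6675) → (131.8039,93.6675) → (131.8039,50.7125) → (84.8850,50.7125) → (84.8850,93.6675), returning to the start.

Shape 3 is a line segment drawn with `<polyline>`. Its stroke #ff00ff means cut at S728, F714. After flipping Y the toolpath is (39.2761,48.7561) → (21.8007,24.2156).

Shape 4 is a regular polygon drawn with `<polygon>`. Its stroke #ff00ff means cut at S728, F714. After flipping Y the toolpath is (84.2180,129.8757) → (109.5536,152.6191) → (143.5507,150.7862) → (166.2941,125.4506) → (164.4612,91.4535) → (139.1256,68.7101) → (105.1285,70.5430) → (82.3851,95.8786) → (84.2180,129.8757), returning to the start.

G21
G90
G0 X162.5698 Y32.7092
M3 S296
G1 X118.1898 Y81.1195 F3735
M5
G0 X84.8850 Y93.6675
M3 S296
G1 X131.8039 Y93.6675 F3735
G1 X131.8039 Y50.7125
G1 X84.8850 Y50.7125
G1 X84.8850 Y93.6675
M5
G0 X39.2761 Y48.7561
M3 S728
G1 X21.8007 Y24.2156 F714
M5
G0 X84.2180 Y129.8757
M3 S728
G1 X109.5536 Y152.6191 F714
G1 X143.5507 Y150.7862
G1 X166.2941 Y125.4506
G1 X164.4612 Y91.4535
G1 X139.1256 Y68.7101
G1 X105.1285 Y70.5430
G1 X82.3851 Y95.8786
G1 X84.2180 Y129.8757
M5
G0 X0.0000 Y0.0000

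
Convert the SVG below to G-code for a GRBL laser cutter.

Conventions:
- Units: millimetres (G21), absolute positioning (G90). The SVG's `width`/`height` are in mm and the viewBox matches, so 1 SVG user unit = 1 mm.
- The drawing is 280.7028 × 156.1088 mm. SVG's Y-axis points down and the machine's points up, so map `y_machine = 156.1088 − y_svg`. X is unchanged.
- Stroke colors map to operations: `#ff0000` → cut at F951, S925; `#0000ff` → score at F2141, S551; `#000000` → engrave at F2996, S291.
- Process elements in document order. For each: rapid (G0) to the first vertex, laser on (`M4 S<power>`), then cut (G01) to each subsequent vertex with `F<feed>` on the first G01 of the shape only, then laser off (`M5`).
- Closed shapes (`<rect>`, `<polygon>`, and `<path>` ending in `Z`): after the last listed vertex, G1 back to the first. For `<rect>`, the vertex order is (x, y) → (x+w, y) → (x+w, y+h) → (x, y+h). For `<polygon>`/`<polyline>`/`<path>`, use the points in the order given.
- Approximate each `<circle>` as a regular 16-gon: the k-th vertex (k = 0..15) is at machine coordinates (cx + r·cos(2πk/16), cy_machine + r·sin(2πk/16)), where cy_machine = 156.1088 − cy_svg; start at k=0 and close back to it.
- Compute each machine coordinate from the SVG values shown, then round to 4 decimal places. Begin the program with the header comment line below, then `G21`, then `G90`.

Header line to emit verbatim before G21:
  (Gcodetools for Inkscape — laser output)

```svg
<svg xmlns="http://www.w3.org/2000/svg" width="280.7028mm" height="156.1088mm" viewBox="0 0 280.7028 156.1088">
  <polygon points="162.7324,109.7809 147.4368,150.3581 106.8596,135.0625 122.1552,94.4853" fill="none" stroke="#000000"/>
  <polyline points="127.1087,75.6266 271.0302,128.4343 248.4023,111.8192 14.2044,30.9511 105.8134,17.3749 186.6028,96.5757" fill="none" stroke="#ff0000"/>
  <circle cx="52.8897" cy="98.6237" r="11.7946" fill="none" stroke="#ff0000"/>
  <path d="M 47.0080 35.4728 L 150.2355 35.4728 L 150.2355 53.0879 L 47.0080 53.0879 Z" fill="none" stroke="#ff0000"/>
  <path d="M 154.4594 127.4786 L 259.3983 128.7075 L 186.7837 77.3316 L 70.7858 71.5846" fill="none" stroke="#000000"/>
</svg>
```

Since the viewBox matches the mm dimensions, user units are millimetres directly. The only transform is the Y-flip y_m = 156.1088 − y_svg.

Shape 1 is a regular polygon drawn with `<polygon>`. Its stroke #000000 means engrave at S291, F2996. After flipping Y the toolpath is (162.7324,46.3279) → (147.4368,5.7507) → (106.8596,21.0463) → (122.1552,61.6235) → (162.7324,46.3279), returning to the start.

Shape 2 is a open polyline drawn with `<polyline>`. Its stroke #ff0000 means cut at S925, F951. After flipping Y the toolpath is (127.1087,80.4822) → (271.0302,27.6745) → (248.4023,44.2896) → (14.2044,125.1577) → (105.8134,138.7339) → (186.6028,59.5331).

Shape 3 is a circle drawn with `<circle>`. Its stroke #ff0000 means cut at S925, F951. After flipping Y the toolpath is (64.6843,57.4851) → (63.7865,61.9987) → (61.2297,65.8251) → (57.4033,68.3819) → (52.8897,69.2797) → (48.3761,68.3819) → (44.5497,65.8251) → (41.9929,61.9987) → (41.0951,57.4851) → (41.9929,52.9715) → (44.5497,49.1451) → (48.3761,46.5883) → (52.8897,45.6905) → (57.4033,46.5883) → (61.2297,49.1451) → (63.7865,52.9715) → (64.6843,57.4851), returning to the start.

Shape 4 is a rectangle drawn with `<path>`. Its stroke #ff0000 means cut at S925, F951. After flipping Y the toolpath is (47.0080,120.6360) → (150.2355,120.6360) → (150.2355,103.0209) → (47.0080,103.0209) → (47.0080,120.6360), returning to the start.

Shape 5 is a open polyline drawn with `<path>`. Its stroke #000000 means engrave at S291, F2996. After flipping Y the toolpath is (154.4594,28.6302) → (259.3983,27.4013) → (186.7837,78.7772) → (70.7858,84.5242).

(Gcodetools for Inkscape — laser output)
G21
G90
G0 X162.7324 Y46.3279
M4 S291
G01 X147.4368 Y5.7507 F2996
G01 X106.8596 Y21.0463
G01 X122.1552 Y61.6235
G01 X162.7324 Y46.3279
M5
G0 X127.1087 Y80.4822
M4 S925
G01 X271.0302 Y27.6745 F951
G01 X248.4023 Y44.2896
G01 X14.2044 Y125.1577
G01 X105.8134 Y138.7339
G01 X186.6028 Y59.5331
M5
G0 X64.6843 Y57.4851
M4 S925
G01 X63.7865 Y61.9987 F951
G01 X61.2297 Y65.8251
G01 X57.4033 Y68.3819
G01 X52.8897 Y69.2797
G01 X48.3761 Y68.3819
G01 X44.5497 Y65.8251
G01 X41.9929 Y61.9987
G01 X41.0951 Y57.4851
G01 X41.9929 Y52.9715
G01 X44.5497 Y49.1451
G01 X48.3761 Y46.5883
G01 X52.8897 Y45.6905
G01 X57.4033 Y46.5883
G01 X61.2297 Y49.1451
G01 X63.7865 Y52.9715
G01 X64.6843 Y57.4851
M5
G0 X47.0080 Y120.6360
M4 S925
G01 X150.2355 Y120.6360 F951
G01 X150.2355 Y103.0209
G01 X47.0080 Y103.0209
G01 X47.0080 Y120.6360
M5
G0 X154.4594 Y28.6302
M4 S291
G01 X259.3983 Y27.4013 F2996
G01 X186.7837 Y78.7772
G01 X70.7858 Y84.5242
M5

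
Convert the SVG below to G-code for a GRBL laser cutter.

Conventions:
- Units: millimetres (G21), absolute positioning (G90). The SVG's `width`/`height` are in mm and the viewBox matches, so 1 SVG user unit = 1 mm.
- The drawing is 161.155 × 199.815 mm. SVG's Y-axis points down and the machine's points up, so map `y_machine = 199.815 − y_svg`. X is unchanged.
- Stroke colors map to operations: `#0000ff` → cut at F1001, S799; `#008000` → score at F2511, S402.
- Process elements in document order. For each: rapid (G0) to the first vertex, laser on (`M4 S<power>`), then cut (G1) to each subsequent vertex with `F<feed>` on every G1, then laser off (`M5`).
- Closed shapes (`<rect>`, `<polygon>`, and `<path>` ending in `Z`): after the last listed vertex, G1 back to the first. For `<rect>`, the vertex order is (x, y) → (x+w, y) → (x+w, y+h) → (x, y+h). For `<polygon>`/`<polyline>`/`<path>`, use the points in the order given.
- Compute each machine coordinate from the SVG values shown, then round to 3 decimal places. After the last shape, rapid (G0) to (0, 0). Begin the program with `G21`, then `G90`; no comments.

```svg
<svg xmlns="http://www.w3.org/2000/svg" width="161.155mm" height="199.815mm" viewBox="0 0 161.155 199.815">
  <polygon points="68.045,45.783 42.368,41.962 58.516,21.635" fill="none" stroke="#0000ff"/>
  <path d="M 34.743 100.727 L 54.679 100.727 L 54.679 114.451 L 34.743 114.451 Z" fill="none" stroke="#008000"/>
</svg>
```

G21
G90
G0 X68.045 Y154.032
M4 S799
G1 X42.368 Y157.853 F1001
G1 X58.516 Y178.180 F1001
G1 X68.045 Y154.032 F1001
M5
G0 X34.743 Y99.088
M4 S402
G1 X54.679 Y99.088 F2511
G1 X54.679 Y85.364 F2511
G1 X34.743 Y85.364 F2511
G1 X34.743 Y99.088 F2511
M5
G0 X0.000 Y0.000

viewBox `0 0 161.155 199.815` with mm width/height → 1 unit = 1 mm. Flip: y_m = 199.815 − y_svg.

**Shape 1** — `<polygon>` regular polygon, stroke `#0000ff` → cut (S799, F1001). Machine vertices: (68.045,154.032) → (42.368,157.853) → (58.516,178.180) → (68.045,154.032). Closed: final G1 returns to the first vertex.

**Shape 2** — `<path>` rectangle, stroke `#008000` → score (S402, F2511). Machine vertices: (34.743,99.088) → (54.679,99.088) → (54.679,85.364) → (34.743,85.364) → (34.743,99.088). Closed: final G1 returns to the first vertex.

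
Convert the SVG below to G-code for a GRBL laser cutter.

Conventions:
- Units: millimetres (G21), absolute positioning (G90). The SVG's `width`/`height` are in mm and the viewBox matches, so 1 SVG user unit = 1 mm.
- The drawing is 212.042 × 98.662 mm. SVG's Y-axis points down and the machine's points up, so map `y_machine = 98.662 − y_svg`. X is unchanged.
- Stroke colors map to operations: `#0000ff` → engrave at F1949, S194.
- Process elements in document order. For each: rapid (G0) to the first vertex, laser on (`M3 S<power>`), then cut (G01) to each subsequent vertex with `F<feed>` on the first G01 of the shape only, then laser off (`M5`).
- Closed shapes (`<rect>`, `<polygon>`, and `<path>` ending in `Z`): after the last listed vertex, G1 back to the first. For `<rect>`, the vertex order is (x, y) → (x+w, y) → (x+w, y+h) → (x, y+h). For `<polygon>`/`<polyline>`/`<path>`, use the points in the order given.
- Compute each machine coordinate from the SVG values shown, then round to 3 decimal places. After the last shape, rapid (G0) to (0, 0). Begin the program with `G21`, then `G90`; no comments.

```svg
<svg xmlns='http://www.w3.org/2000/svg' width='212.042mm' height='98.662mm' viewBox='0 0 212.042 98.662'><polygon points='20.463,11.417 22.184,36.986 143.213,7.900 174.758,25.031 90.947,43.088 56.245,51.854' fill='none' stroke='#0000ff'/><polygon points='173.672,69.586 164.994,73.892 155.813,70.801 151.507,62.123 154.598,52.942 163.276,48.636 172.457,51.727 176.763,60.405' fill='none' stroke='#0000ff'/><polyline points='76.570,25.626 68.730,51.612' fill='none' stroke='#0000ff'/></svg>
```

G21
G90
G0 X20.463 Y87.245
M3 S194
G01 X22.184 Y61.676 F1949
G01 X143.213 Y90.762
G01 X174.758 Y73.631
G01 X90.947 Y55.574
G01 X56.245 Y46.808
G01 X20.463 Y87.245
M5
G0 X173.672 Y29.076
M3 S194
G01 X164.994 Y24.770 F1949
G01 X155.813 Y27.861
G01 X151.507 Y36.539
G01 X154.598 Y45.720
G01 X163.276 Y50.026
G01 X172.457 Y46.935
G01 X176.763 Y38.257
G01 X173.672 Y29.076
M5
G0 X76.570 Y73.036
M3 S194
G01 X68.730 Y47.050 F1949
M5
G0 X0.000 Y0.000

viewBox `0 0 212.042 98.662` with mm width/height → 1 unit = 1 mm. Flip: y_m = 98.662 − y_svg.

**Shape 1** — `<polygon>` closed polygon, stroke `#0000ff` → engrave (S194, F1949). Machine vertices: (20.463,87.245) → (22.184,61.676) → (143.213,90.762) → (174.758,73.631) → (90.947,55.574) → (56.245,46.808) → (20.463,87.245). Closed: final G1 returns to the first vertex.

**Shape 2** — `<polygon>` regular polygon, stroke `#0000ff` → engrave (S194, F1949). Machine vertices: (173.672,29.076) → (164.994,24.770) → (155.813,27.861) → (151.507,36.539) → (154.598,45.720) → (163.276,50.026) → (172.457,46.935) → (176.763,38.257) → (173.672,29.076). Closed: final G1 returns to the first vertex.

**Shape 3** — `<polyline>` line segment, stroke `#0000ff` → engrave (S194, F1949). Machine vertices: (76.570,73.036) → (68.730,47.050). Open path.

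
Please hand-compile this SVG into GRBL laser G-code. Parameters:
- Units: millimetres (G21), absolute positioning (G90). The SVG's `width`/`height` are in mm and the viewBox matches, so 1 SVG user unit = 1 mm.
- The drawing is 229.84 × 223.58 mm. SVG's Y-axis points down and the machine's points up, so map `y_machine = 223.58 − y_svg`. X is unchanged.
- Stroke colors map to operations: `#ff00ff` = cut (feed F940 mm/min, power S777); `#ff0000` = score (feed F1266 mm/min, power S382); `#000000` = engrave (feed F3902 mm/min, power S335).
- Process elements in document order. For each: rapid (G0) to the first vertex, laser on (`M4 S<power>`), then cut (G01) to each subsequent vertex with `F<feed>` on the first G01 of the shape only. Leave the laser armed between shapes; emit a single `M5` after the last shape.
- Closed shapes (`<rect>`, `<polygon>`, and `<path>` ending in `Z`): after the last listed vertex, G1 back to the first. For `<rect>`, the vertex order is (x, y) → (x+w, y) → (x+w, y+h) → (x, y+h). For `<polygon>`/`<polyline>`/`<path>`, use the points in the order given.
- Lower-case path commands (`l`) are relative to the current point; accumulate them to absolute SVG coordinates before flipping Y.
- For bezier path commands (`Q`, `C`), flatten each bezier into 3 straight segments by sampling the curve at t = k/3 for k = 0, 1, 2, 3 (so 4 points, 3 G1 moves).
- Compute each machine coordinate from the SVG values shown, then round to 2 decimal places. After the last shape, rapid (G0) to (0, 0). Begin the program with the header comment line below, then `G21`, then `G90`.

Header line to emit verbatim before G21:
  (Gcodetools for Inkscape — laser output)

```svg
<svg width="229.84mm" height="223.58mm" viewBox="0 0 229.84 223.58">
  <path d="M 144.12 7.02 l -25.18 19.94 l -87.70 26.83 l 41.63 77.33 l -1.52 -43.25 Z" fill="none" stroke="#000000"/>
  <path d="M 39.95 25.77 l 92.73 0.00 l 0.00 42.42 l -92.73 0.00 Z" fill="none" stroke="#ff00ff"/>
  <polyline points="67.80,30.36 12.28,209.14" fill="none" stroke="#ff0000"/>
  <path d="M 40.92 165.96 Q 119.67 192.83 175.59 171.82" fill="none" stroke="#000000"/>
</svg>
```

(Gcodetools for Inkscape — laser output)
G21
G90
G0 X144.12 Y216.56
M4 S335
G01 X118.94 Y196.62 F3902
G01 X31.24 Y169.79
G01 X72.87 Y92.46
G01 X71.35 Y135.71
G01 X144.12 Y216.56
G0 X39.95 Y197.81
M4 S777
G01 X132.68 Y197.81 F940
G01 X132.68 Y155.39
G01 X39.95 Y155.39
G01 X39.95 Y197.81
G0 X67.80 Y193.22
M4 S382
G01 X12.28 Y14.44 F1266
G0 X40.92 Y57.62
M4 S335
G01 X90.88 Y45.03 F3902
G01 X135.77 Y43.07
G01 X175.59 Y51.76
M5
G0 X0.00 Y0.00

viewBox `0 0 229.84 223.58` with mm width/height → 1 unit = 1 mm. Flip: y_m = 223.58 − y_svg.

**Shape 1** — `<path>` closed polygon, stroke `#000000` → engrave (S335, F3902). Machine vertices: (144.12,216.56) → (118.94,196.62) → (31.24,169.79) → (72.87,92.46) → (71.35,135.71) → (144.12,216.56). Closed: final G1 returns to the first vertex.

**Shape 2** — `<path>` rectangle, stroke `#ff00ff` → cut (S777, F940). Machine vertices: (39.95,197.81) → (132.68,197.81) → (132.68,155.39) → (39.95,155.39) → (39.95,197.81). Closed: final G1 returns to the first vertex.

**Shape 3** — `<polyline>` line segment, stroke `#ff0000` → score (S382, F1266). Machine vertices: (67.80,193.22) → (12.28,14.44). Open path.

**Shape 4** — `<path>` quadratic bezier, stroke `#000000` → engrave (S335, F3902). Control points (SVG): P0=(40.92,165.96), P1=(119.67,192.83), P2=(175.59,171.82); sampled at t=k/3. Machine vertices: (40.92,57.62) → (90.88,45.03) → (135.77,43.07) → (175.59,51.76). Open path.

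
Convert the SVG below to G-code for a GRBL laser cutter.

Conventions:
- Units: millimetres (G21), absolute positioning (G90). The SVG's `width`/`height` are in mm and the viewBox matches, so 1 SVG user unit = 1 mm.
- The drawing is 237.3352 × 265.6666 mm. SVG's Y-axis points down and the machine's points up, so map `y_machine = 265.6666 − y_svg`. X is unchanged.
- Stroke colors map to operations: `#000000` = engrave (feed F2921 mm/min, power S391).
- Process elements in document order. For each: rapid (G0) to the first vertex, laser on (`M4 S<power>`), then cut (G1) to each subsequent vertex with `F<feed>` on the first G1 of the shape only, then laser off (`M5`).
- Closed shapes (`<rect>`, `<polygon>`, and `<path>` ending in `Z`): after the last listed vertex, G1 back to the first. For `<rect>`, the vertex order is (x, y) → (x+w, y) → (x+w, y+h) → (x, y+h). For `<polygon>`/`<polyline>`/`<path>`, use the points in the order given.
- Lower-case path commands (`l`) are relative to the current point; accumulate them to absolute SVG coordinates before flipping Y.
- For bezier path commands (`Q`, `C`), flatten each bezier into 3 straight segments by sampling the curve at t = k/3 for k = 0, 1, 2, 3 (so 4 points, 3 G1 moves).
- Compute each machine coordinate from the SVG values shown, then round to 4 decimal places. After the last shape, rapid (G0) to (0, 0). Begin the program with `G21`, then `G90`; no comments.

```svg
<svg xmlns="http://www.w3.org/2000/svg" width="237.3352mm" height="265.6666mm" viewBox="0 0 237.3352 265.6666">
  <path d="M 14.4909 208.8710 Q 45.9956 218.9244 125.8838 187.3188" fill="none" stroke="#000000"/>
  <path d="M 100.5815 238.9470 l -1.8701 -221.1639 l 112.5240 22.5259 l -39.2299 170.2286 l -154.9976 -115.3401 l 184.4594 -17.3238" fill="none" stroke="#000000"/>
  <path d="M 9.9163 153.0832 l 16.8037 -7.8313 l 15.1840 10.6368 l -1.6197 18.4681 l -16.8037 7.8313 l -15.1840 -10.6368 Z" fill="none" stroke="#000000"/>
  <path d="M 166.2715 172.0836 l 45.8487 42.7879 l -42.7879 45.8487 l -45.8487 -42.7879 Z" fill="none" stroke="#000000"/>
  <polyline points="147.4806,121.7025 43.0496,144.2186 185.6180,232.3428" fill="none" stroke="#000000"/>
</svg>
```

Since the viewBox matches the mm dimensions, user units are millimetres directly. The only transform is the Y-flip y_m = 265.6666 − y_svg.

Shape 1 is a quadratic bezier drawn with `<path>`. Its stroke #000000 means engrave at S391, F2921. After flipping Y the toolpath is (14.4909,56.7956) → (40.8700,54.7221) → (78.0009,61.9062) → (125.8838,78.3478).

Shape 2 is a open polyline drawn with `<path>`. Its stroke #000000 means engrave at S391, F2921. After flipping Y the toolpath is (100.5815,26.7196) → (98.7114,247.8835) → (211.2354,225.3576) → (172.0055,55.1290) → (17.0079,170.4691) → (201.4673,187.7929).

Shape 3 is a regular polygon drawn with `<path>`. Its stroke #000000 means engrave at S391, F2921. After flipping Y the toolpath is (9.9163,112.5834) → (26.7200,120.4147) → (41.9040,109.7779) → (40.2843,91.3098) → (23.4806,83.4785) → (8.2966,94.1153) → (9.9163,112.5834), returning to the start.

Shape 4 is a regular polygon drawn with `<path>`. Its stroke #000000 means engrave at S391, F2921. After flipping Y the toolpath is (166.2715,93.5830) → (212.1202,50.7951) → (169.3323,4.9464) → (123.4836,47.7343) → (166.2715,93.5830), returning to the start.

Shape 5 is a open polyline drawn with `<polyline>`. Its stroke #000000 means engrave at S391, F2921. After flipping Y the toolpath is (147.4806,143.9641) → (43.0496,121.4480) → (185.6180,33.3238).

G21
G90
G0 X14.4909 Y56.7956
M4 S391
G1 X40.8700 Y54.7221 F2921
G1 X78.0009 Y61.9062
G1 X125.8838 Y78.3478
M5
G0 X100.5815 Y26.7196
M4 S391
G1 X98.7114 Y247.8835 F2921
G1 X211.2354 Y225.3576
G1 X172.0055 Y55.1290
G1 X17.0079 Y170.4691
G1 X201.4673 Y187.7929
M5
G0 X9.9163 Y112.5834
M4 S391
G1 X26.7200 Y120.4147 F2921
G1 X41.9040 Y109.7779
G1 X40.2843 Y91.3098
G1 X23.4806 Y83.4785
G1 X8.2966 Y94.1153
G1 X9.9163 Y112.5834
M5
G0 X166.2715 Y93.5830
M4 S391
G1 X212.1202 Y50.7951 F2921
G1 X169.3323 Y4.9464
G1 X123.4836 Y47.7343
G1 X166.2715 Y93.5830
M5
G0 X147.4806 Y143.9641
M4 S391
G1 X43.0496 Y121.4480 F2921
G1 X185.6180 Y33.3238
M5
G0 X0.0000 Y0.0000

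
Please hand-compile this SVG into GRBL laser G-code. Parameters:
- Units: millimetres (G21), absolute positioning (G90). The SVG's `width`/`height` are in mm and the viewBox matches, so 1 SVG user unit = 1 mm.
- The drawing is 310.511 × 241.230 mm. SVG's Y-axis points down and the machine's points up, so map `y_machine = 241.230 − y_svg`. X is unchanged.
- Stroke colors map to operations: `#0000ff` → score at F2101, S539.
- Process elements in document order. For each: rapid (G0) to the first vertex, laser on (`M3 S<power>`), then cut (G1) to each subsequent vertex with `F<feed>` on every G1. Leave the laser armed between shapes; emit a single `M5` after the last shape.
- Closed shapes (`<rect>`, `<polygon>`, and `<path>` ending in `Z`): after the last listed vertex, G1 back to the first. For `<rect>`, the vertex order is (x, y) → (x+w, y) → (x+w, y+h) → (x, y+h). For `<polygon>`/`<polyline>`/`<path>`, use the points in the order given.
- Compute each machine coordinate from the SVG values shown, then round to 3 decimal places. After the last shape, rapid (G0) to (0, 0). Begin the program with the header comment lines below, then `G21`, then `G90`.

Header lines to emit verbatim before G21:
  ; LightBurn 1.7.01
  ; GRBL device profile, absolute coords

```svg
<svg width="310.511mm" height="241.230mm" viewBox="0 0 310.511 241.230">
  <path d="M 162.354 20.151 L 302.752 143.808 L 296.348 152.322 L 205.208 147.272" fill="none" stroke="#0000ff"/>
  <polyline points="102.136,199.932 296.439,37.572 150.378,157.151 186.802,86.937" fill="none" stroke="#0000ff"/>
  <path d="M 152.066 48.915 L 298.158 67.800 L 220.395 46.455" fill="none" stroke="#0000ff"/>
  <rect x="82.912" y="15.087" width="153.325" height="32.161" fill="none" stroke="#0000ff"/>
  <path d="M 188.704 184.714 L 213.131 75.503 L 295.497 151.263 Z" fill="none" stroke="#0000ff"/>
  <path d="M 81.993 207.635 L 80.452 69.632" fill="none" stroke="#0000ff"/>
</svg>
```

; LightBurn 1.7.01
; GRBL device profile, absolute coords
G21
G90
G0 X162.354 Y221.079
M3 S539
G1 X302.752 Y97.422 F2101
G1 X296.348 Y88.908 F2101
G1 X205.208 Y93.958 F2101
G0 X102.136 Y41.298
M3 S539
G1 X296.439 Y203.658 F2101
G1 X150.378 Y84.079 F2101
G1 X186.802 Y154.293 F2101
G0 X152.066 Y192.315
M3 S539
G1 X298.158 Y173.430 F2101
G1 X220.395 Y194.775 F2101
G0 X82.912 Y226.143
M3 S539
G1 X236.237 Y226.143 F2101
G1 X236.237 Y193.982 F2101
G1 X82.912 Y193.982 F2101
G1 X82.912 Y226.143 F2101
G0 X188.704 Y56.516
M3 S539
G1 X213.131 Y165.727 F2101
G1 X295.497 Y89.967 F2101
G1 X188.704 Y56.516 F2101
G0 X81.993 Y33.595
M3 S539
G1 X80.452 Y171.598 F2101
M5
G0 X0.000 Y0.000

1 u = 1 mm; y_m = 241.230 − y.

[1] `<path>` open polyline, #0000ff→score S539 F2101: (162.354,221.079) → (302.752,97.422) → (296.348,88.908) → (205.208,93.958)

[2] `<polyline>` open polyline, #0000ff→score S539 F2101: (102.136,41.298) → (296.439,203.658) → (150.378,84.079) → (186.802,154.293)

[3] `<path>` open polyline, #0000ff→score S539 F2101: (152.066,192.315) → (298.158,173.430) → (220.395,194.775)

[4] `<rect>` rectangle, #0000ff→score S539 F2101: (82.912,226.143) → (236.237,226.143) → (236.237,193.982) → (82.912,193.982) → (82.912,226.143) (closed)

[5] `<path>` regular polygon, #0000ff→score S539 F2101: (188.704,56.516) → (213.131,165.727) → (295.497,89.967) → (188.704,56.516) (closed)

[6] `<path>` line segment, #0000ff→score S539 F2101: (81.993,33.595) → (80.452,171.598)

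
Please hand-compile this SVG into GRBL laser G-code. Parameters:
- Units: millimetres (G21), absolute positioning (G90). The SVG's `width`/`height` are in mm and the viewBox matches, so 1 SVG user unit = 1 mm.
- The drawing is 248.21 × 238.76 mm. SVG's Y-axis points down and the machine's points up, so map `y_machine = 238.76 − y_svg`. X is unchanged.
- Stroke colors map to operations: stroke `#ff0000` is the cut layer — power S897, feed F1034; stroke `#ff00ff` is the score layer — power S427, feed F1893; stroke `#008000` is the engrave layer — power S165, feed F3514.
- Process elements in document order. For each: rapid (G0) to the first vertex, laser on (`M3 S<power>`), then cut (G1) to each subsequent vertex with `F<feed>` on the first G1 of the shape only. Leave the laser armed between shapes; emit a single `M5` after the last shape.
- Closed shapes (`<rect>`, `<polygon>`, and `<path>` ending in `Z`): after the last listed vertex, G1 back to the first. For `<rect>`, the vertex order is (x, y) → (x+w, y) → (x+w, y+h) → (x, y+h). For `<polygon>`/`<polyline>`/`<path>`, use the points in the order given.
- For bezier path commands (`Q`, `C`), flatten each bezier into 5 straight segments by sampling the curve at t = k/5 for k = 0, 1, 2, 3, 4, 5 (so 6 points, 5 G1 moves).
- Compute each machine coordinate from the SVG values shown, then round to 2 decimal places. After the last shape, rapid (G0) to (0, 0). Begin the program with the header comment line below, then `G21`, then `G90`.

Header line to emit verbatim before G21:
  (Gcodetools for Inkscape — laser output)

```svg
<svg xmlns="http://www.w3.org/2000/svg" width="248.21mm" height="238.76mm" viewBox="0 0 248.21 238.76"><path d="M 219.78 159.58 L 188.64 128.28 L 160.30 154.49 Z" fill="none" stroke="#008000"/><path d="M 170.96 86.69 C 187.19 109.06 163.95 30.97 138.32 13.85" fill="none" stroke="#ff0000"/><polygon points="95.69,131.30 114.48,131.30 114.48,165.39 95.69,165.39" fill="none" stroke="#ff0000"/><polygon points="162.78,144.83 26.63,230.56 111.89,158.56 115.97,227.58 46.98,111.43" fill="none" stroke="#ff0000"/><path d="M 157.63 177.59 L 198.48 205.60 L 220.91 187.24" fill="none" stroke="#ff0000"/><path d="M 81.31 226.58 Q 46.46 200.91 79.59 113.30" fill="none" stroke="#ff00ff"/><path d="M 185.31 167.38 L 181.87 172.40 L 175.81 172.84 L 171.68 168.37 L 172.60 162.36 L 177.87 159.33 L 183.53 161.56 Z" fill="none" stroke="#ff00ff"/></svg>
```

(Gcodetools for Inkscape — laser output)
G21
G90
G0 X219.78 Y79.18
M3 S165
G1 X188.64 Y110.48 F3514
G1 X160.30 Y84.27
G1 X219.78 Y79.18
G0 X170.96 Y152.07
M3 S897
G1 X176.26 Y149.41 F1034
G1 X173.86 Y163.12
G1 X165.56 Y185.43
G1 X153.11 Y208.61
G1 X138.32 Y224.91
G0 X95.69 Y107.46
M3 S897
G1 X114.48 Y107.46 F1034
G1 X114.48 Y73.37
G1 X95.69 Y73.37
G1 X95.69 Y107.46
G0 X162.78 Y93.93
M3 S897
G1 X26.63 Y8.20 F1034
G1 X111.89 Y80.20
G1 X115.97 Y11.18
G1 X46.98 Y127.33
G1 X162.78 Y93.93
G0 X157.63 Y61.17
M3 S897
G1 X198.48 Y33.16 F1034
G1 X220.91 Y51.52
G0 X81.31 Y12.18
M3 S427
G1 X70.09 Y24.93 F1893
G1 X64.31 Y42.63
G1 X63.96 Y65.28
G1 X69.06 Y92.89
G1 X79.59 Y125.46
G0 X185.31 Y71.38
M3 S427
G1 X181.87 Y66.36 F1893
G1 X175.81 Y65.92
G1 X171.68 Y70.39
G1 X172.60 Y76.40
G1 X177.87 Y79.43
G1 X183.53 Y77.20
G1 X185.31 Y71.38
M5
G0 X0.00 Y0.00

Since the viewBox matches the mm dimensions, user units are millimetres directly. The only transform is the Y-flip y_m = 238.76 − y_svg.

Shape 1 is a closed polygon drawn with `<path>`. Its stroke #008000 means engrave at S165, F3514. After flipping Y the toolpath is (219.78,79.18) → (188.64,110.48) → (160.30,84.27) → (219.78,79.18), returning to the start.

Shape 2 is a cubic bezier drawn with `<path>`. Its stroke #ff0000 means cut at S897, F1034. After flipping Y the toolpath is (170.96,152.07) → (176.26,149.41) → (173.86,163.12) → (165.56,185.43) → (153.11,208.61) → (138.32,224.91).

Shape 3 is a rectangle drawn with `<polygon>`. Its stroke #ff0000 means cut at S897, F1034. After flipping Y the toolpath is (95.69,107.46) → (114.48,107.46) → (114.48,73.37) → (95.69,73.37) → (95.69,107.46), returning to the start.

Shape 4 is a closed polygon drawn with `<polygon>`. Its stroke #ff0000 means cut at S897, F1034. After flipping Y the toolpath is (162.78,93.93) → (26.63,8.20) → (111.89,80.20) → (115.97,11.18) → (46.98,127.33) → (162.78,93.93), returning to the start.

Shape 5 is a open polyline drawn with `<path>`. Its stroke #ff0000 means cut at S897, F1034. After flipping Y the toolpath is (157.63,61.17) → (198.48,33.16) → (220.91,51.52).

Shape 6 is a quadratic bezier drawn with `<path>`. Its stroke #ff00ff means score at S427, F1893. After flipping Y the toolpath is (81.31,12.18) → (70.09,24.93) → (64.31,42.63) → (63.96,65.28) → (69.06,92.89) → (79.59,125.46).

Shape 7 is a regular polygon drawn with `<path>`. Its stroke #ff00ff means score at S427, F1893. After flipping Y the toolpath is (185.31,71.38) → (181.87,66.36) → (175.81,65.92) → (171.68,70.39) → (172.60,76.40) → (177.87,79.43) → (183.53,77.20) → (185.31,71.38), returning to the start.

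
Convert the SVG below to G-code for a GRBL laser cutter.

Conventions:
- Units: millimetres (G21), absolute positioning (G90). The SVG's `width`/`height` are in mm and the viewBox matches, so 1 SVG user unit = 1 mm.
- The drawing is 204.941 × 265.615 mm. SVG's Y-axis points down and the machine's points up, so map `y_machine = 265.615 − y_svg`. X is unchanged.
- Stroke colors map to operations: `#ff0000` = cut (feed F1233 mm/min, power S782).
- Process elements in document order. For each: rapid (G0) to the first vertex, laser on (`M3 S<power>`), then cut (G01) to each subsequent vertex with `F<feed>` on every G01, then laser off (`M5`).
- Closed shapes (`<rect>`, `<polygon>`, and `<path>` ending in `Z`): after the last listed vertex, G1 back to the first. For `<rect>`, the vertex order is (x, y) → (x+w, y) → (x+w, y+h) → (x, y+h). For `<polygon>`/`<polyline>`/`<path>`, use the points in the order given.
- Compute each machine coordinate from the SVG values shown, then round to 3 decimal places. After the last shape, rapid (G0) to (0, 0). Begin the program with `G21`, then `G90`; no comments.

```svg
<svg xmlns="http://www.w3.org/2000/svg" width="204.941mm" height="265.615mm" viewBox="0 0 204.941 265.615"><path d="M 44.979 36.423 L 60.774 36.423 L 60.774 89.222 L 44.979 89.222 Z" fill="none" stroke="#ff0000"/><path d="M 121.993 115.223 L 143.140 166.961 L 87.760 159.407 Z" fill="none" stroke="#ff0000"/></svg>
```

Since the viewBox matches the mm dimensions, user units are millimetres directly. The only transform is the Y-flip y_m = 265.615 − y_svg.

Shape 1 is a rectangle drawn with `<path>`. Its stroke #ff0000 means cut at S782, F1233. After flipping Y the toolpath is (44.979,229.192) → (60.774,229.192) → (60.774,176.393) → (44.979,176.393) → (44.979,229.192), returning to the start.

Shape 2 is a regular polygon drawn with `<path>`. Its stroke #ff0000 means cut at S782, F1233. After flipping Y the toolpath is (121.993,150.392) → (143.140,98.654) → (87.760,106.208) → (121.993,150.392), returning to the start.

G21
G90
G0 X44.979 Y229.192
M3 S782
G01 X60.774 Y229.192 F1233
G01 X60.774 Y176.393 F1233
G01 X44.979 Y176.393 F1233
G01 X44.979 Y229.192 F1233
M5
G0 X121.993 Y150.392
M3 S782
G01 X143.140 Y98.654 F1233
G01 X87.760 Y106.208 F1233
G01 X121.993 Y150.392 F1233
M5
G0 X0.000 Y0.000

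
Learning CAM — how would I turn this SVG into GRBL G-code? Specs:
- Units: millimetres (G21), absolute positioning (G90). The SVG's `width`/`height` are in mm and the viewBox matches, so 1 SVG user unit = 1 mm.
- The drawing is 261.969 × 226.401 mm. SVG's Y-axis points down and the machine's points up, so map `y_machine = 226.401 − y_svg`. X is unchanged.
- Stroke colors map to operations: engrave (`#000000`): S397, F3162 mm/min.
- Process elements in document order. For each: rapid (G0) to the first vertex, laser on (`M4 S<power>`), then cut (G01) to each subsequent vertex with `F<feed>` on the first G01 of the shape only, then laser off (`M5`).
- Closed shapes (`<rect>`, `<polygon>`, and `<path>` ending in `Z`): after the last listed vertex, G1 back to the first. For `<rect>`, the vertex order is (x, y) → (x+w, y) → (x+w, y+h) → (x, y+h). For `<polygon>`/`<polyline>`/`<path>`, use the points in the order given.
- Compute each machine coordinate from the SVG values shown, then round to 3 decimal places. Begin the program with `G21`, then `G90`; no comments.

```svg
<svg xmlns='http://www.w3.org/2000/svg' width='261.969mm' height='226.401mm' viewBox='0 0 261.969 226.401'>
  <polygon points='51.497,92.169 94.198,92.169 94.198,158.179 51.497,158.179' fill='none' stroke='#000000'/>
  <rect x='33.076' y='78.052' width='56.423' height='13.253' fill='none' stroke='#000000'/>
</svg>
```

1 u = 1 mm; y_m = 226.401 − y.

[1] `<polygon>` rectangle, #000000→engrave S397 F3162: (51.497,134.232) → (94.198,134.232) → (94.198,68.222) → (51.497,68.222) → (51.497,134.232) (closed)

[2] `<rect>` rectangle, #000000→engrave S397 F3162: (33.076,148.349) → (89.499,148.349) → (89.499,135.096) → (33.076,135.096) → (33.076,148.349) (closed)

G21
G90
G0 X51.497 Y134.232
M4 S397
G01 X94.198 Y134.232 F3162
G01 X94.198 Y68.222
G01 X51.497 Y68.222
G01 X51.497 Y134.232
M5
G0 X33.076 Y148.349
M4 S397
G01 X89.499 Y148.349 F3162
G01 X89.499 Y135.096
G01 X33.076 Y135.096
G01 X33.076 Y148.349
M5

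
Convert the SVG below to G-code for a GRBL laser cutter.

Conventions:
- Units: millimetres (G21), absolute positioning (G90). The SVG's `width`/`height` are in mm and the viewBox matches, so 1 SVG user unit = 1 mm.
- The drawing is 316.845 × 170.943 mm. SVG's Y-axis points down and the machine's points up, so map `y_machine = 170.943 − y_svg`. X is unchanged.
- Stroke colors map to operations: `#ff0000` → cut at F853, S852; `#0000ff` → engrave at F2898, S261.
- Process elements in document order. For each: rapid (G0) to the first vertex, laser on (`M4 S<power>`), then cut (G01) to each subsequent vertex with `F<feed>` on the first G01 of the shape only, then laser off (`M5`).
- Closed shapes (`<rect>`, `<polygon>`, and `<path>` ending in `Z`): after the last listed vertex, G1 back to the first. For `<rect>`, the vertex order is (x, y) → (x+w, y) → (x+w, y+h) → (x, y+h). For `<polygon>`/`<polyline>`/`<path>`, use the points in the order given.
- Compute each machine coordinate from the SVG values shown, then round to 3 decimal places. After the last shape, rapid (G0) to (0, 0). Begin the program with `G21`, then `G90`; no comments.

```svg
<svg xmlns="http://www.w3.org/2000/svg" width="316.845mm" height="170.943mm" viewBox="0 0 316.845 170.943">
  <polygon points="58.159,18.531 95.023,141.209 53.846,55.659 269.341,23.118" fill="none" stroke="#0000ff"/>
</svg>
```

G21
G90
G0 X58.159 Y152.412
M4 S261
G01 X95.023 Y29.734 F2898
G01 X53.846 Y115.284
G01 X269.341 Y147.825
G01 X58.159 Y152.412
M5
G0 X0.000 Y0.000

Since the viewBox matches the mm dimensions, user units are millimetres directly. The only transform is the Y-flip y_m = 170.943 − y_svg.

Shape 1 is a closed polygon drawn with `<polygon>`. Its stroke #0000ff means engrave at S261, F2898. After flipping Y the toolpath is (58.159,152.412) → (95.023,29.734) → (53.846,115.284) → (269.341,147.825) → (58.159,152.412), returning to the start.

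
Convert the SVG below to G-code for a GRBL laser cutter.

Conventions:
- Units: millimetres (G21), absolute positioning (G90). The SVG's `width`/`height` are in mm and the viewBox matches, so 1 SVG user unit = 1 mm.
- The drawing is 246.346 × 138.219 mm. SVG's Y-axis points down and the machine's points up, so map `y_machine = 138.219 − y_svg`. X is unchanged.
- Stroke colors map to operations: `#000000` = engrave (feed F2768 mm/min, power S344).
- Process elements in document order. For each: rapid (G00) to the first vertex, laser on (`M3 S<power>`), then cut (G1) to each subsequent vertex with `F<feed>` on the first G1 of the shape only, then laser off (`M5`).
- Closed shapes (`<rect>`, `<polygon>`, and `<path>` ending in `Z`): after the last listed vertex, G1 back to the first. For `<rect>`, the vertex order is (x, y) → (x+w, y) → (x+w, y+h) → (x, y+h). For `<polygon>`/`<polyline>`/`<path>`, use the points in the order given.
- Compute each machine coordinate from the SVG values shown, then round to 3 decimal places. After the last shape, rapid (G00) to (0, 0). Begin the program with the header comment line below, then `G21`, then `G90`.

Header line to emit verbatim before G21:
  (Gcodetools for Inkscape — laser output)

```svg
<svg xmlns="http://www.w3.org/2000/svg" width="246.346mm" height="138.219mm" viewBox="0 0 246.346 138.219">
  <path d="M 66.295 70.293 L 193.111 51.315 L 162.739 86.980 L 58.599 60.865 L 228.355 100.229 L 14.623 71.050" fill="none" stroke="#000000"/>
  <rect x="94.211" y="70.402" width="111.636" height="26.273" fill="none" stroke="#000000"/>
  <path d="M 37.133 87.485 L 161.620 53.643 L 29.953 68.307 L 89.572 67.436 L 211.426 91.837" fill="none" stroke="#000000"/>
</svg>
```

viewBox `0 0 246.346 138.219` with mm width/height → 1 unit = 1 mm. Flip: y_m = 138.219 − y_svg.

**Shape 1** — `<path>` open polyline, stroke `#000000` → engrave (S344, F2768). Machine vertices: (66.295,67.926) → (193.111,86.904) → (162.739,51.239) → (58.599,77.354) → (228.355,37.990) → (14.623,67.169). Open path.

**Shape 2** — `<rect>` rectangle, stroke `#000000` → engrave (S344, F2768). Machine vertices: (94.211,67.817) → (205.847,67.817) → (205.847,41.544) → (94.211,41.544) → (94.211,67.817). Closed: final G1 returns to the first vertex.

**Shape 3** — `<path>` open polyline, stroke `#000000` → engrave (S344, F2768). Machine vertices: (37.133,50.734) → (161.620,84.576) → (29.953,69.912) → (89.572,70.783) → (211.426,46.382). Open path.

(Gcodetools for Inkscape — laser output)
G21
G90
G00 X66.295 Y67.926
M3 S344
G1 X193.111 Y86.904 F2768
G1 X162.739 Y51.239
G1 X58.599 Y77.354
G1 X228.355 Y37.990
G1 X14.623 Y67.169
M5
G00 X94.211 Y67.817
M3 S344
G1 X205.847 Y67.817 F2768
G1 X205.847 Y41.544
G1 X94.211 Y41.544
G1 X94.211 Y67.817
M5
G00 X37.133 Y50.734
M3 S344
G1 X161.620 Y84.576 F2768
G1 X29.953 Y69.912
G1 X89.572 Y70.783
G1 X211.426 Y46.382
M5
G00 X0.000 Y0.000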